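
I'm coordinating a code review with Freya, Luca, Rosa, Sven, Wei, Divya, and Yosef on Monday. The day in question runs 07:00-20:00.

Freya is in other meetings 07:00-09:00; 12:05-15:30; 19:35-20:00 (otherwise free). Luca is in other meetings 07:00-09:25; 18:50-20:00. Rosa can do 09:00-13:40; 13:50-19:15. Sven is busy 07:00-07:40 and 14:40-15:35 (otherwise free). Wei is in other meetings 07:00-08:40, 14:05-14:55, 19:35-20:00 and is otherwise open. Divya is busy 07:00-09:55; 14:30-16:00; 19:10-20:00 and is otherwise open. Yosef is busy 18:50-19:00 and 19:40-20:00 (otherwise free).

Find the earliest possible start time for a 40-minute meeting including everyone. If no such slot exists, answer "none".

Freya free: 09:00-12:05, 15:30-19:35 (invert busy blocks within the working day).
Luca free: 09:25-18:50 (invert busy blocks within the working day).
Rosa free: 09:00-13:40, 13:50-19:15.
Sven free: 07:40-14:40, 15:35-20:00 (invert busy blocks within the working day).
Wei free: 08:40-14:05, 14:55-19:35 (invert busy blocks within the working day).
Divya free: 09:55-14:30, 16:00-19:10 (invert busy blocks within the working day).
Yosef free: 07:00-18:50, 19:00-19:40 (invert busy blocks within the working day).
Freya ∩ Luca: 09:25-12:05, 15:30-18:50.
Freya ∩ Luca ∩ Rosa: 09:25-12:05, 15:30-18:50.
Freya ∩ Luca ∩ Rosa ∩ Sven: 09:25-12:05, 15:35-18:50.
Freya ∩ Luca ∩ Rosa ∩ Sven ∩ Wei: 09:25-12:05, 15:35-18:50.
Freya ∩ Luca ∩ Rosa ∩ Sven ∩ Wei ∩ Divya: 09:55-12:05, 16:00-18:50.
Freya ∩ Luca ∩ Rosa ∩ Sven ∩ Wei ∩ Divya ∩ Yosef: 09:55-12:05, 16:00-18:50.
So the common availability across everyone is 09:55-12:05, 16:00-18:50.
The first common window of at least 40 minutes is 09:55-12:05, so the earliest start is 09:55.

09:55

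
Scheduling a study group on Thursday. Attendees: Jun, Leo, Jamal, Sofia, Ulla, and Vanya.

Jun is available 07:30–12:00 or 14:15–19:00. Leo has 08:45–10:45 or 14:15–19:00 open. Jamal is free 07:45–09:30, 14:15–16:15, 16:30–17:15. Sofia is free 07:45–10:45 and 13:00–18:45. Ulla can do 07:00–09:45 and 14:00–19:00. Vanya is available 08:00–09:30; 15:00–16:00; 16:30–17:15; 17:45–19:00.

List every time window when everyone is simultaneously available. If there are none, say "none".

Jun ∩ Leo: 08:45-10:45, 14:15-19:00.
Jun ∩ Leo ∩ Jamal: 08:45-09:30, 14:15-16:15, 16:30-17:15.
Jun ∩ Leo ∩ Jamal ∩ Sofia: 08:45-09:30, 14:15-16:15, 16:30-17:15.
Jun ∩ Leo ∩ Jamal ∩ Sofia ∩ Ulla: 08:45-09:30, 14:15-16:15, 16:30-17:15.
Jun ∩ Leo ∩ Jamal ∩ Sofia ∩ Ulla ∩ Vanya: 08:45-09:30, 15:00-16:00, 16:30-17:15.

08:45-09:30, 15:00-16:00, 16:30-17:15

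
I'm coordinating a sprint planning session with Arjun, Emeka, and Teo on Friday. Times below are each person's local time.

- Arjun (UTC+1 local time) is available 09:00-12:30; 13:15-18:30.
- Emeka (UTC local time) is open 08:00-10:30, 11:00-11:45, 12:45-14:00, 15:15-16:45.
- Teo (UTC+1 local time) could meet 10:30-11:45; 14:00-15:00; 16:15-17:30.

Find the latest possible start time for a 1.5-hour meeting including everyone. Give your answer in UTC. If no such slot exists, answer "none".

Arjun in UTC: 08:00-11:30, 12:15-17:30 (subtract 1h to convert from UTC+1).
Emeka in UTC: 08:00-10:30, 11:00-11:45, 12:45-14:00, 15:15-16:45.
Teo in UTC: 09:30-10:45, 13:00-14:00, 15:15-16:30 (subtract 1h to convert from UTC+1).
Arjun ∩ Emeka: 08:00-10:30, 11:00-11:30, 12:45-14:00, 15:15-16:45.
Arjun ∩ Emeka ∩ Teo: 09:30-10:30, 13:00-14:00, 15:15-16:30.
No common window is at least 90 minutes long.

none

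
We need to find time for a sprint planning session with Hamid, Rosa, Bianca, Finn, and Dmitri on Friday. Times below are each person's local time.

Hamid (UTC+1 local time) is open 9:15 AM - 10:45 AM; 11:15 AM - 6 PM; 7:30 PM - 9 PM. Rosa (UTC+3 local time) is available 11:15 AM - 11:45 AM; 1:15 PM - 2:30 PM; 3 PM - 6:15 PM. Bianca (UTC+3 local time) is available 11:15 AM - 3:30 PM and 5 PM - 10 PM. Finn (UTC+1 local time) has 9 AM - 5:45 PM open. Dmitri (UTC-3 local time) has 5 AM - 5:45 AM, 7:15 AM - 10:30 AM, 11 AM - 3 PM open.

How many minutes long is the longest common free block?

Hamid in UTC: 08:15-09:45, 10:15-17:00, 18:30-20:00 (subtract 1h to convert from UTC+1).
Rosa in UTC: 08:15-08:45, 10:15-11:30, 12:00-15:15 (subtract 3h to convert from UTC+3).
Bianca in UTC: 08:15-12:30, 14:00-19:00 (subtract 3h to convert from UTC+3).
Finn in UTC: 08:00-16:45 (subtract 1h to convert from UTC+1).
Dmitri in UTC: 08:00-08:45, 10:15-13:30, 14:00-18:00 (add 3h to convert from UTC-3).
Hamid ∩ Rosa: 08:15-08:45, 10:15-11:30, 12:00-15:15.
Hamid ∩ Rosa ∩ Bianca: 08:15-08:45, 10:15-11:30, 12:00-12:30, 14:00-15:15.
Hamid ∩ Rosa ∩ Bianca ∩ Finn: 08:15-08:45, 10:15-11:30, 12:00-12:30, 14:00-15:15.
Hamid ∩ Rosa ∩ Bianca ∩ Finn ∩ Dmitri: 08:15-08:45, 10:15-11:30, 12:00-12:30, 14:00-15:15.
So the common availability across everyone is 08:15-08:45, 10:15-11:30, 12:00-12:30, 14:00-15:15.
The longest is 10:15-11:30 at 75 minutes.

75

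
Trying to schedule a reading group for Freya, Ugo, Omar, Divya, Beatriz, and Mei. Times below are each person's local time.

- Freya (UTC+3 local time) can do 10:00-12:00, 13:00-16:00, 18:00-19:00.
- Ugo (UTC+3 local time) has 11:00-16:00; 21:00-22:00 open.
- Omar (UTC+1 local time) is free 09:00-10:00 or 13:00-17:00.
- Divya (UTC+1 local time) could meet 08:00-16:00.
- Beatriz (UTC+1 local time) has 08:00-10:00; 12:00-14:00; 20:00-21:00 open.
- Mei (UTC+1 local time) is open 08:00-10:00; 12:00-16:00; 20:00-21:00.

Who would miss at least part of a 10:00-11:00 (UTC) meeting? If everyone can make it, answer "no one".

Freya in UTC: 07:00-09:00, 10:00-13:00, 15:00-16:00 (subtract 3h to convert from UTC+3).
Ugo in UTC: 08:00-13:00, 18:00-19:00 (subtract 3h to convert from UTC+3).
Omar in UTC: 08:00-09:00, 12:00-16:00 (subtract 1h to convert from UTC+1).
Divya in UTC: 07:00-15:00 (subtract 1h to convert from UTC+1).
Beatriz in UTC: 07:00-09:00, 11:00-13:00, 19:00-20:00 (subtract 1h to convert from UTC+1).
Mei in UTC: 07:00-09:00, 11:00-15:00, 19:00-20:00 (subtract 1h to convert from UTC+1).
Freya: free for 10:00-11:00. Ugo: free for 10:00-11:00. Omar: not fully free for 10:00-11:00. Divya: free for 10:00-11:00. Beatriz: not fully free for 10:00-11:00. Mei: not fully free for 10:00-11:00.

Beatriz, Mei, Omar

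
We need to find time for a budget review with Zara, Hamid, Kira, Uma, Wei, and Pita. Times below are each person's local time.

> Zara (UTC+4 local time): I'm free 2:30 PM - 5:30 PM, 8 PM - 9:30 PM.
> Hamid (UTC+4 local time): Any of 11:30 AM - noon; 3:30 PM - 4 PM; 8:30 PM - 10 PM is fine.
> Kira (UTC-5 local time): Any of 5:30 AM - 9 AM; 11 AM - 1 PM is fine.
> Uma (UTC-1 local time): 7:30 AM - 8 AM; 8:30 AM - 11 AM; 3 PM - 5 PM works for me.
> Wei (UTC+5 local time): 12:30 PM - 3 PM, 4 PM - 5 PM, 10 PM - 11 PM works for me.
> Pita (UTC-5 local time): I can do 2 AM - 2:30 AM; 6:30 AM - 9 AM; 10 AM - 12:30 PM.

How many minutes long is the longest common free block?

Zara in UTC: 10:30-13:30, 16:00-17:30 (subtract 4h to convert from UTC+4).
Hamid in UTC: 07:30-08:00, 11:30-12:00, 16:30-18:00 (subtract 4h to convert from UTC+4).
Kira in UTC: 10:30-14:00, 16:00-18:00 (add 5h to convert from UTC-5).
Uma in UTC: 08:30-09:00, 09:30-12:00, 16:00-18:00 (add 1h to convert from UTC-1).
Wei in UTC: 07:30-10:00, 11:00-12:00, 17:00-18:00 (subtract 5h to convert from UTC+5).
Pita in UTC: 07:00-07:30, 11:30-14:00, 15:00-17:30 (add 5h to convert from UTC-5).
Zara ∩ Hamid: 11:30-12:00, 16:30-17:30.
Zara ∩ Hamid ∩ Kira: 11:30-12:00, 16:30-17:30.
Zara ∩ Hamid ∩ Kira ∩ Uma: 11:30-12:00, 16:30-17:30.
Zara ∩ Hamid ∩ Kira ∩ Uma ∩ Wei: 11:30-12:00, 17:00-17:30.
Zara ∩ Hamid ∩ Kira ∩ Uma ∩ Wei ∩ Pita: 11:30-12:00, 17:00-17:30.
The longest is 11:30-12:00 at 30 minutes.

30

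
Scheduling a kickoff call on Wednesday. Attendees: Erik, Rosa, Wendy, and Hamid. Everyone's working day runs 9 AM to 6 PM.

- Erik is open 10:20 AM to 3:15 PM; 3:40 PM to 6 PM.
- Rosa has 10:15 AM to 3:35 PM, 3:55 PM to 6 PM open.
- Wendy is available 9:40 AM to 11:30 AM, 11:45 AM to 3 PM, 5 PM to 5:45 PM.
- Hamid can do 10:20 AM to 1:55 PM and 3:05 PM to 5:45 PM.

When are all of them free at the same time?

10:20-11:30, 11:45-13:55, 17:00-17:45

Erik ∩ Rosa: 10:20-15:15, 15:55-18:00.
Erik ∩ Rosa ∩ Wendy: 10:20-11:30, 11:45-15:00, 17:00-17:45.
Erik ∩ Rosa ∩ Wendy ∩ Hamid: 10:20-11:30, 11:45-13:55, 17:00-17:45.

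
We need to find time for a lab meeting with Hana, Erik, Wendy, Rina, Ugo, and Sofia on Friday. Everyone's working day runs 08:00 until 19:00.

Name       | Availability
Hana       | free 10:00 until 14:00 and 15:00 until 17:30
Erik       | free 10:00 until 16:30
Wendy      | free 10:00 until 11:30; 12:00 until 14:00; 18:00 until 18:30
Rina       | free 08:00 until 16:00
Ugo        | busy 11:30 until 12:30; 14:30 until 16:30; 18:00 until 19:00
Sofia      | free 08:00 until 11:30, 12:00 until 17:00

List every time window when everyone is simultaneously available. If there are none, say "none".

Hana free: 10:00-14:00, 15:00-17:30.
Erik free: 10:00-16:30.
Wendy free: 10:00-11:30, 12:00-14:00, 18:00-18:30.
Rina free: 08:00-16:00.
Ugo free: 08:00-11:30, 12:30-14:30, 16:30-18:00 (invert busy blocks within the working day).
Sofia free: 08:00-11:30, 12:00-17:00.
Hana ∩ Erik: 10:00-14:00, 15:00-16:30.
Hana ∩ Erik ∩ Wendy: 10:00-11:30, 12:00-14:00.
Hana ∩ Erik ∩ Wendy ∩ Rina: 10:00-11:30, 12:00-14:00.
Hana ∩ Erik ∩ Wendy ∩ Rina ∩ Ugo: 10:00-11:30, 12:30-14:00.
Hana ∩ Erik ∩ Wendy ∩ Rina ∩ Ugo ∩ Sofia: 10:00-11:30, 12:30-14:00.
So the common availability across everyone is 10:00-11:30, 12:30-14:00.

10:00-11:30, 12:30-14:00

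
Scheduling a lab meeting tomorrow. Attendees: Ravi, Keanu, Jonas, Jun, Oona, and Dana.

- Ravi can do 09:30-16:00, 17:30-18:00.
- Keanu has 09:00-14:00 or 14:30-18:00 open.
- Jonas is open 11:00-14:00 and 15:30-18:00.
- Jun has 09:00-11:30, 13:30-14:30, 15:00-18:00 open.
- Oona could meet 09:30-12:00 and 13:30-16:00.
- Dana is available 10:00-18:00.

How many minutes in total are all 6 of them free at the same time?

90

Ravi ∩ Keanu: 09:30-14:00, 14:30-16:00, 17:30-18:00.
Ravi ∩ Keanu ∩ Jonas: 11:00-14:00, 15:30-16:00, 17:30-18:00.
Ravi ∩ Keanu ∩ Jonas ∩ Jun: 11:00-11:30, 13:30-14:00, 15:30-16:00, 17:30-18:00.
Ravi ∩ Keanu ∩ Jonas ∩ Jun ∩ Oona: 11:00-11:30, 13:30-14:00, 15:30-16:00.
Ravi ∩ Keanu ∩ Jonas ∩ Jun ∩ Oona ∩ Dana: 11:00-11:30, 13:30-14:00, 15:30-16:00.
Summing the common windows: 30 + 30 + 30 = 90 minutes.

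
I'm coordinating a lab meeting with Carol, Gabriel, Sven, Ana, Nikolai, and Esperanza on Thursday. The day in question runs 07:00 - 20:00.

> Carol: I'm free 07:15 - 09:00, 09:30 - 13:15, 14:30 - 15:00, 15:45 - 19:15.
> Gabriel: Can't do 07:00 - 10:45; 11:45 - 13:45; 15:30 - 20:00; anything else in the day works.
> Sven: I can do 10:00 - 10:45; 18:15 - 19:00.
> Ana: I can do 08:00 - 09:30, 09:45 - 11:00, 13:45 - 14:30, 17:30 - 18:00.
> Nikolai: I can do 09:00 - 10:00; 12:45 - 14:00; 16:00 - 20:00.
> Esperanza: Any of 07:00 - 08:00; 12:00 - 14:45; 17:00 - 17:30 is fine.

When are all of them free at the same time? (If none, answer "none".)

Carol free: 07:15-09:00, 09:30-13:15, 14:30-15:00, 15:45-19:15.
Gabriel free: 10:45-11:45, 13:45-15:30 (invert busy blocks within the working day).
Sven free: 10:00-10:45, 18:15-19:00.
Ana free: 08:00-09:30, 09:45-11:00, 13:45-14:30, 17:30-18:00.
Nikolai free: 09:00-10:00, 12:45-14:00, 16:00-20:00.
Esperanza free: 07:00-08:00, 12:00-14:45, 17:00-17:30.
Carol ∩ Gabriel: 10:45-11:45, 14:30-15:00.
Carol ∩ Gabriel ∩ Sven: ∅.
Carol ∩ Gabriel ∩ Sven ∩ Ana: ∅.
Carol ∩ Gabriel ∩ Sven ∩ Ana ∩ Nikolai: ∅.
Carol ∩ Gabriel ∩ Sven ∩ Ana ∩ Nikolai ∩ Esperanza: ∅.
There is no time when everyone is free.

none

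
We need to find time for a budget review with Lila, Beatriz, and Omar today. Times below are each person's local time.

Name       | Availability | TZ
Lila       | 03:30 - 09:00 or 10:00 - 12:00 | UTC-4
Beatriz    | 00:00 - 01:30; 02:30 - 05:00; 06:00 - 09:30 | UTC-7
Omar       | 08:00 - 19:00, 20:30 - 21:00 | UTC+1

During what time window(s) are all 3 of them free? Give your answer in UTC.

Lila in UTC: 07:30-13:00, 14:00-16:00 (add 4h to convert from UTC-4).
Beatriz in UTC: 07:00-08:30, 09:30-12:00, 13:00-16:30 (add 7h to convert from UTC-7).
Omar in UTC: 07:00-18:00, 19:30-20:00 (subtract 1h to convert from UTC+1).
Lila ∩ Beatriz: 07:30-08:30, 09:30-12:00, 14:00-16:00.
Lila ∩ Beatriz ∩ Omar: 07:30-08:30, 09:30-12:00, 14:00-16:00.

07:30-08:30, 09:30-12:00, 14:00-16:00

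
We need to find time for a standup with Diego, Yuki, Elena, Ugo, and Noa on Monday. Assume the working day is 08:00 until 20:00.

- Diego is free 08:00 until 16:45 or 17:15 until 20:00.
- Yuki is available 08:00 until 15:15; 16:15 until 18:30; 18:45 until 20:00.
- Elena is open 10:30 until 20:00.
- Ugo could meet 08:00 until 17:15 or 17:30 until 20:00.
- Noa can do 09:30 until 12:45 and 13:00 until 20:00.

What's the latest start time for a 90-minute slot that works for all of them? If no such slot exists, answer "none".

Diego ∩ Yuki: 08:00-15:15, 16:15-16:45, 17:15-18:30, 18:45-20:00.
Diego ∩ Yuki ∩ Elena: 10:30-15:15, 16:15-16:45, 17:15-18:30, 18:45-20:00.
Diego ∩ Yuki ∩ Elena ∩ Ugo: 10:30-15:15, 16:15-16:45, 17:30-18:30, 18:45-20:00.
Diego ∩ Yuki ∩ Elena ∩ Ugo ∩ Noa: 10:30-12:45, 13:00-15:15, 16:15-16:45, 17:30-18:30, 18:45-20:00.
The last common window of at least 90 minutes is 13:00-15:15; a 90-minute meeting can start as late as 13:45 and still end by 15:15.

13:45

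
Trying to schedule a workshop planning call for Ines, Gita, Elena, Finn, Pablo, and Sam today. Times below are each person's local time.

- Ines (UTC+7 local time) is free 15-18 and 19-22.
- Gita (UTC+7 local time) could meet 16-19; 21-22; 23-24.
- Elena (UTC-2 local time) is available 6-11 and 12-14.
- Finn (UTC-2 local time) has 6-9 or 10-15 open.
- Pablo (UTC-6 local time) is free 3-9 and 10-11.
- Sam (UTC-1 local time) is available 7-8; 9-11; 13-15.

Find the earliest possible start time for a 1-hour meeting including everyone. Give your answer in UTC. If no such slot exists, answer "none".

10:00

Ines in UTC: 08:00-11:00, 12:00-15:00 (subtract 7h to convert from UTC+7).
Gita in UTC: 09:00-12:00, 14:00-15:00, 16:00-17:00 (subtract 7h to convert from UTC+7).
Elena in UTC: 08:00-13:00, 14:00-16:00 (add 2h to convert from UTC-2).
Finn in UTC: 08:00-11:00, 12:00-17:00 (add 2h to convert from UTC-2).
Pablo in UTC: 09:00-15:00, 16:00-17:00 (add 6h to convert from UTC-6).
Sam in UTC: 08:00-09:00, 10:00-12:00, 14:00-16:00 (add 1h to convert from UTC-1).
Ines ∩ Gita: 09:00-11:00, 14:00-15:00.
Ines ∩ Gita ∩ Elena: 09:00-11:00, 14:00-15:00.
Ines ∩ Gita ∩ Elena ∩ Finn: 09:00-11:00, 14:00-15:00.
Ines ∩ Gita ∩ Elena ∩ Finn ∩ Pablo: 09:00-11:00, 14:00-15:00.
Ines ∩ Gita ∩ Elena ∩ Finn ∩ Pablo ∩ Sam: 10:00-11:00, 14:00-15:00.
Those are the intersection windows.
The first common window of at least 60 minutes is 10:00-11:00, so the earliest start is 10:00.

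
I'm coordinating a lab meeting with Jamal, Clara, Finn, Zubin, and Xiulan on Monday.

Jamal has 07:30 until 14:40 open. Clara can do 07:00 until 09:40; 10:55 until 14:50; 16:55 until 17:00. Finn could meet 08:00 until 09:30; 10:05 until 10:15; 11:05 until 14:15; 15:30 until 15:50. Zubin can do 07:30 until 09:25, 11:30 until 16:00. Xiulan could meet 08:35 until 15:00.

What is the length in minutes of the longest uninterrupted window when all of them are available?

165

Jamal ∩ Clara: 07:30-09:40, 10:55-14:40.
Jamal ∩ Clara ∩ Finn: 08:00-09:30, 11:05-14:15.
Jamal ∩ Clara ∩ Finn ∩ Zubin: 08:00-09:25, 11:30-14:15.
Jamal ∩ Clara ∩ Finn ∩ Zubin ∩ Xiulan: 08:35-09:25, 11:30-14:15.
The longest is 11:30-14:15 at 165 minutes.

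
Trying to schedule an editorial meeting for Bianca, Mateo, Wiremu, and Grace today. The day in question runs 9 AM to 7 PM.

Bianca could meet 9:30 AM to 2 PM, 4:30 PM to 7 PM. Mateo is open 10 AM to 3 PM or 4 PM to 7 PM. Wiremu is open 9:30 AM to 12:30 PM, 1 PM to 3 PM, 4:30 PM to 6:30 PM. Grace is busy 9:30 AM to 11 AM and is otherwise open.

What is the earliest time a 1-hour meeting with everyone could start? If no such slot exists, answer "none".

Bianca free: 09:30-14:00, 16:30-19:00.
Mateo free: 10:00-15:00, 16:00-19:00.
Wiremu free: 09:30-12:30, 13:00-15:00, 16:30-18:30.
Grace free: 09:00-09:30, 11:00-19:00 (invert busy blocks within the working day).
Bianca ∩ Mateo: 10:00-14:00, 16:30-19:00.
Bianca ∩ Mateo ∩ Wiremu: 10:00-12:30, 13:00-14:00, 16:30-18:30.
Bianca ∩ Mateo ∩ Wiremu ∩ Grace: 11:00-12:30, 13:00-14:00, 16:30-18:30.
So the common availability across everyone is 11:00-12:30, 13:00-14:00, 16:30-18:30.
The first common window of at least 60 minutes is 11:00-12:30, so the earliest start is 11:00.

11:00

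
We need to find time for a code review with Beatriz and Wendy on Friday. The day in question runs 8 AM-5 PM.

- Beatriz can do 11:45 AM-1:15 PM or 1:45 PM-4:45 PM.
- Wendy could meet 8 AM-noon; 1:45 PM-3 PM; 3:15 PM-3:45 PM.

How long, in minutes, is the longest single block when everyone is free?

Beatriz ∩ Wendy: 11:45-12:00, 13:45-15:00, 15:15-15:45.
Those are the intersection windows.
The longest is 13:45-15:00 at 75 minutes.

75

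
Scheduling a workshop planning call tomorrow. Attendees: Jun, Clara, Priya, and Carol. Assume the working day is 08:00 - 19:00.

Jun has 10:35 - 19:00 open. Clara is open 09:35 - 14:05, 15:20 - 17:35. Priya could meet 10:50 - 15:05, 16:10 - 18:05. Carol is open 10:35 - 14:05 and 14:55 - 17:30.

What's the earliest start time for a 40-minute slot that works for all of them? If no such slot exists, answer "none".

Jun ∩ Clara: 10:35-14:05, 15:20-17:35.
Jun ∩ Clara ∩ Priya: 10:50-14:05, 16:10-17:35.
Jun ∩ Clara ∩ Priya ∩ Carol: 10:50-14:05, 16:10-17:30.
The first common window of at least 40 minutes is 10:50-14:05, so the earliest start is 10:50.

10:50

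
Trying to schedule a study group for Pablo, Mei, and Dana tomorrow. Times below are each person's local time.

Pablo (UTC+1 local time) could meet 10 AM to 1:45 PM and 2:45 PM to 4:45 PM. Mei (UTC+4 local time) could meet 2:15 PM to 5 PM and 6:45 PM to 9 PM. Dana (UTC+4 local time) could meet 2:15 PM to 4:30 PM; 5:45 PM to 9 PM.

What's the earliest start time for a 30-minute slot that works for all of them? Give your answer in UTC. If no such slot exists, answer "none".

Pablo in UTC: 09:00-12:45, 13:45-15:45 (subtract 1h to convert from UTC+1).
Mei in UTC: 10:15-13:00, 14:45-17:00 (subtract 4h to convert from UTC+4).
Dana in UTC: 10:15-12:30, 13:45-17:00 (subtract 4h to convert from UTC+4).
Pablo ∩ Mei: 10:15-12:45, 14:45-15:45.
Pablo ∩ Mei ∩ Dana: 10:15-12:30, 14:45-15:45.
The first common window of at least 30 minutes is 10:15-12:30, so the earliest start is 10:15.

10:15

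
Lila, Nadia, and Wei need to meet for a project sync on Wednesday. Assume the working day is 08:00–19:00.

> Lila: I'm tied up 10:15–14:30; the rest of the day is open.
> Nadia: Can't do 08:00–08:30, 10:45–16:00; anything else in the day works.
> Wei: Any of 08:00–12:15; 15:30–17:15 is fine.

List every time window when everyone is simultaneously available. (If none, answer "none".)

08:30-10:15, 16:00-17:15

Lila free: 08:00-10:15, 14:30-19:00 (invert busy blocks within the working day).
Nadia free: 08:30-10:45, 16:00-19:00 (invert busy blocks within the working day).
Wei free: 08:00-12:15, 15:30-17:15.
Lila ∩ Nadia: 08:30-10:15, 16:00-19:00.
Lila ∩ Nadia ∩ Wei: 08:30-10:15, 16:00-17:15.
So the common availability across everyone is 08:30-10:15, 16:00-17:15.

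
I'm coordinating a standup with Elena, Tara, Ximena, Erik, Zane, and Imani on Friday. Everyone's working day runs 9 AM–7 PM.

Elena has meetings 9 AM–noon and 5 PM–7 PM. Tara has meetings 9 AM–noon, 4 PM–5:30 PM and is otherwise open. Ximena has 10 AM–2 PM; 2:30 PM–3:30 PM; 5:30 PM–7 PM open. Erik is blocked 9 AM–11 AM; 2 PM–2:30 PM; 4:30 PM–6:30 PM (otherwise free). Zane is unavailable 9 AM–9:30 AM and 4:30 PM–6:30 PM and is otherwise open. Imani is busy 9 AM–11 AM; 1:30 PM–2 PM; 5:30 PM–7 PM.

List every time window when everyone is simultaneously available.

12:00-13:30, 14:30-15:30

Elena free: 12:00-17:00 (invert busy blocks within the working day).
Tara free: 12:00-16:00, 17:30-19:00 (invert busy blocks within the working day).
Ximena free: 10:00-14:00, 14:30-15:30, 17:30-19:00.
Erik free: 11:00-14:00, 14:30-16:30, 18:30-19:00 (invert busy blocks within the working day).
Zane free: 09:30-16:30, 18:30-19:00 (invert busy blocks within the working day).
Imani free: 11:00-13:30, 14:00-17:30 (invert busy blocks within the working day).
Elena ∩ Tara: 12:00-16:00.
Elena ∩ Tara ∩ Ximena: 12:00-14:00, 14:30-15:30.
Elena ∩ Tara ∩ Ximena ∩ Erik: 12:00-14:00, 14:30-15:30.
Elena ∩ Tara ∩ Ximena ∩ Erik ∩ Zane: 12:00-14:00, 14:30-15:30.
Elena ∩ Tara ∩ Ximena ∩ Erik ∩ Zane ∩ Imani: 12:00-13:30, 14:30-15:30.
So the common availability across everyone is 12:00-13:30, 14:30-15:30.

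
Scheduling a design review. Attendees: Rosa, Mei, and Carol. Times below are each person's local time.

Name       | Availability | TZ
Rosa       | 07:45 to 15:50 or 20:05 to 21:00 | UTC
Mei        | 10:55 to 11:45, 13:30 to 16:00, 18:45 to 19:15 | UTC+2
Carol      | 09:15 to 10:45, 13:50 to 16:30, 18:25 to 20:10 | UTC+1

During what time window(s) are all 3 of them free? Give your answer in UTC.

08:55-09:45, 12:50-14:00

Rosa in UTC: 07:45-15:50, 20:05-21:00.
Mei in UTC: 08:55-09:45, 11:30-14:00, 16:45-17:15 (subtract 2h to convert from UTC+2).
Carol in UTC: 08:15-09:45, 12:50-15:30, 17:25-19:10 (subtract 1h to convert from UTC+1).
Rosa ∩ Mei: 08:55-09:45, 11:30-14:00.
Rosa ∩ Mei ∩ Carol: 08:55-09:45, 12:50-14:00.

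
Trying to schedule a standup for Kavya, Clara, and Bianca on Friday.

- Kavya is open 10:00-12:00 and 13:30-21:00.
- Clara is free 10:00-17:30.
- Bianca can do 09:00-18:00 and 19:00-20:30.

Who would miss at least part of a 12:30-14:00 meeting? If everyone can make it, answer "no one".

Kavya

Kavya: not fully free for 12:30-14:00. Clara: free for 12:30-14:00. Bianca: free for 12:30-14:00.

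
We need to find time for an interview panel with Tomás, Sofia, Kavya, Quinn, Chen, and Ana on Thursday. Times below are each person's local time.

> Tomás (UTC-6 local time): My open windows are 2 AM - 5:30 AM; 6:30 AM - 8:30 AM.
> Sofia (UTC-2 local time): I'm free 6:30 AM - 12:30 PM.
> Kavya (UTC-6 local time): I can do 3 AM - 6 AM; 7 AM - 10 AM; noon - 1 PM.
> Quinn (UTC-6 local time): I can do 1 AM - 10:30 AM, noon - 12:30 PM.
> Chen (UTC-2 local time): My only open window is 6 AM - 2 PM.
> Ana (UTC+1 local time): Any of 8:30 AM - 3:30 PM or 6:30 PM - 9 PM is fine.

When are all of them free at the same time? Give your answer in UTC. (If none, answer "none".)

09:00-11:30, 13:00-14:30

Tomás in UTC: 08:00-11:30, 12:30-14:30 (add 6h to convert from UTC-6).
Sofia in UTC: 08:30-14:30 (add 2h to convert from UTC-2).
Kavya in UTC: 09:00-12:00, 13:00-16:00, 18:00-19:00 (add 6h to convert from UTC-6).
Quinn in UTC: 07:00-16:30, 18:00-18:30 (add 6h to convert from UTC-6).
Chen in UTC: 08:00-16:00 (add 2h to convert from UTC-2).
Ana in UTC: 07:30-14:30, 17:30-20:00 (subtract 1h to convert from UTC+1).
Tomás ∩ Sofia: 08:30-11:30, 12:30-14:30.
Tomás ∩ Sofia ∩ Kavya: 09:00-11:30, 13:00-14:30.
Tomás ∩ Sofia ∩ Kavya ∩ Quinn: 09:00-11:30, 13:00-14:30.
Tomás ∩ Sofia ∩ Kavya ∩ Quinn ∩ Chen: 09:00-11:30, 13:00-14:30.
Tomás ∩ Sofia ∩ Kavya ∩ Quinn ∩ Chen ∩ Ana: 09:00-11:30, 13:00-14:30.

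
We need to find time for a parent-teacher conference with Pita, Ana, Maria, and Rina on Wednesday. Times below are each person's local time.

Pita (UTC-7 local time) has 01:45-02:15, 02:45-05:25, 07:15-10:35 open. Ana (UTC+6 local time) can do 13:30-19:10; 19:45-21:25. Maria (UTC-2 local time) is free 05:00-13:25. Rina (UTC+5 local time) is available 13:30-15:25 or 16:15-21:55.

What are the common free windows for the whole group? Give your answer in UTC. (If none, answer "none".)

08:45-09:15, 09:45-10:25, 11:15-12:25, 14:15-15:25

Pita in UTC: 08:45-09:15, 09:45-12:25, 14:15-17:35 (add 7h to convert from UTC-7).
Ana in UTC: 07:30-13:10, 13:45-15:25 (subtract 6h to convert from UTC+6).
Maria in UTC: 07:00-15:25 (add 2h to convert from UTC-2).
Rina in UTC: 08:30-10:25, 11:15-16:55 (subtract 5h to convert from UTC+5).
Pita ∩ Ana: 08:45-09:15, 09:45-12:25, 14:15-15:25.
Pita ∩ Ana ∩ Maria: 08:45-09:15, 09:45-12:25, 14:15-15:25.
Pita ∩ Ana ∩ Maria ∩ Rina: 08:45-09:15, 09:45-10:25, 11:15-12:25, 14:15-15:25.
So the common availability across everyone is 08:45-09:15, 09:45-10:25, 11:15-12:25, 14:15-15:25.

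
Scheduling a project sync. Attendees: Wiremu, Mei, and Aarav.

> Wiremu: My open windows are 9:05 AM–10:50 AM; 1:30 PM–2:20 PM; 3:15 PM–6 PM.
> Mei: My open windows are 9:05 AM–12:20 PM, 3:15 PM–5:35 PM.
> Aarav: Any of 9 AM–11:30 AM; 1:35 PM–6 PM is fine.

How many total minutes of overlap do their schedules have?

Wiremu ∩ Mei: 09:05-10:50, 15:15-17:35.
Wiremu ∩ Mei ∩ Aarav: 09:05-10:50, 15:15-17:35.
Summing the common windows: 105 + 140 = 245 minutes.

245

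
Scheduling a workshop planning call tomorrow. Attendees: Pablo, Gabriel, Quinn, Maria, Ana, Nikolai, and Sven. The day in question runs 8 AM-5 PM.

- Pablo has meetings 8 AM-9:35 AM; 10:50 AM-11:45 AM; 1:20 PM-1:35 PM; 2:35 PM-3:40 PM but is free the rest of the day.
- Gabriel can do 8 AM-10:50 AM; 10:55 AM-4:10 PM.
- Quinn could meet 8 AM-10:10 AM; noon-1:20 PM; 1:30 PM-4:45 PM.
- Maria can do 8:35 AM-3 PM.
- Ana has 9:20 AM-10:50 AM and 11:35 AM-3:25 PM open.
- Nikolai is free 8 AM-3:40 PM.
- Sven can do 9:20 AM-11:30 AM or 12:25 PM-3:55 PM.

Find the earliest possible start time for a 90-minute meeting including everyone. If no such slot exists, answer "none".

Pablo free: 09:35-10:50, 11:45-13:20, 13:35-14:35, 15:40-17:00 (invert busy blocks within the working day).
Gabriel free: 08:00-10:50, 10:55-16:10.
Quinn free: 08:00-10:10, 12:00-13:20, 13:30-16:45.
Maria free: 08:35-15:00.
Ana free: 09:20-10:50, 11:35-15:25.
Nikolai free: 08:00-15:40.
Sven free: 09:20-11:30, 12:25-15:55.
Pablo ∩ Gabriel: 09:35-10:50, 11:45-13:20, 13:35-14:35, 15:40-16:10.
Pablo ∩ Gabriel ∩ Quinn: 09:35-10:10, 12:00-13:20, 13:35-14:35, 15:40-16:10.
Pablo ∩ Gabriel ∩ Quinn ∩ Maria: 09:35-10:10, 12:00-13:20, 13:35-14:35.
Pablo ∩ Gabriel ∩ Quinn ∩ Maria ∩ Ana: 09:35-10:10, 12:00-13:20, 13:35-14:35.
Pablo ∩ Gabriel ∩ Quinn ∩ Maria ∩ Ana ∩ Nikolai: 09:35-10:10, 12:00-13:20, 13:35-14:35.
Pablo ∩ Gabriel ∩ Quinn ∩ Maria ∩ Ana ∩ Nikolai ∩ Sven: 09:35-10:10, 12:25-13:20, 13:35-14:35.
Those are the intersection windows.
No common window is at least 90 minutes long.

none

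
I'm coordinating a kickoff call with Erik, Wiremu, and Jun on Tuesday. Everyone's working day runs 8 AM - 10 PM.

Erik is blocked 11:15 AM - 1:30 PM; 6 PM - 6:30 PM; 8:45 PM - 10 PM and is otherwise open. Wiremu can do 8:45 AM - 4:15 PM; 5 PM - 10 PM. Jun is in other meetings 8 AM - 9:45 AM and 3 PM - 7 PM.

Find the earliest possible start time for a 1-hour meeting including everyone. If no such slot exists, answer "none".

Erik free: 08:00-11:15, 13:30-18:00, 18:30-20:45 (invert busy blocks within the working day).
Wiremu free: 08:45-16:15, 17:00-22:00.
Jun free: 09:45-15:00, 19:00-22:00 (invert busy blocks within the working day).
Erik ∩ Wiremu: 08:45-11:15, 13:30-16:15, 17:00-18:00, 18:30-20:45.
Erik ∩ Wiremu ∩ Jun: 09:45-11:15, 13:30-15:00, 19:00-20:45.
The first common window of at least 60 minutes is 09:45-11:15, so the earliest start is 09:45.

09:45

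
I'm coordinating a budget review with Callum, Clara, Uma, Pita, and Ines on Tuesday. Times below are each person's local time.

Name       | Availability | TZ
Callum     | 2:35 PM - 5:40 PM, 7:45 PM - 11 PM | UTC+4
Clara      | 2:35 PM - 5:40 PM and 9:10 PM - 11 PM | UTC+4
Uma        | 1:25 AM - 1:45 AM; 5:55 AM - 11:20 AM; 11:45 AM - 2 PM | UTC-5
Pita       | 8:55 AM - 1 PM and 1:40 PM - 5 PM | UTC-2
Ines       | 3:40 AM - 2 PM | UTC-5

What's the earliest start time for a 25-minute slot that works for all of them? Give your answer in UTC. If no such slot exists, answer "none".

10:55

Callum in UTC: 10:35-13:40, 15:45-19:00 (subtract 4h to convert from UTC+4).
Clara in UTC: 10:35-13:40, 17:10-19:00 (subtract 4h to convert from UTC+4).
Uma in UTC: 06:25-06:45, 10:55-16:20, 16:45-19:00 (add 5h to convert from UTC-5).
Pita in UTC: 10:55-15:00, 15:40-19:00 (add 2h to convert from UTC-2).
Ines in UTC: 08:40-19:00 (add 5h to convert from UTC-5).
Callum ∩ Clara: 10:35-13:40, 17:10-19:00.
Callum ∩ Clara ∩ Uma: 10:55-13:40, 17:10-19:00.
Callum ∩ Clara ∩ Uma ∩ Pita: 10:55-13:40, 17:10-19:00.
Callum ∩ Clara ∩ Uma ∩ Pita ∩ Ines: 10:55-13:40, 17:10-19:00.
The first common window of at least 25 minutes is 10:55-13:40, so the earliest start is 10:55.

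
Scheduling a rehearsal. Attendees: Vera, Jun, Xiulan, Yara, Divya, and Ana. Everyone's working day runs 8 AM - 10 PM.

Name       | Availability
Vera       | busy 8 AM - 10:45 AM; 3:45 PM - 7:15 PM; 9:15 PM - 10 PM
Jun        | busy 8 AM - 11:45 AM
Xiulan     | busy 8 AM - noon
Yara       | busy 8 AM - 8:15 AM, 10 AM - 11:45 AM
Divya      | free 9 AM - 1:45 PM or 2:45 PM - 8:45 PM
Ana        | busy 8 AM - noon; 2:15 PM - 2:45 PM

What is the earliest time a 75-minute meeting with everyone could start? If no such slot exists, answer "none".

12:00

Vera free: 10:45-15:45, 19:15-21:15 (invert busy blocks within the working day).
Jun free: 11:45-22:00 (invert busy blocks within the working day).
Xiulan free: 12:00-22:00 (invert busy blocks within the working day).
Yara free: 08:15-10:00, 11:45-22:00 (invert busy blocks within the working day).
Divya free: 09:00-13:45, 14:45-20:45.
Ana free: 12:00-14:15, 14:45-22:00 (invert busy blocks within the working day).
Vera ∩ Jun: 11:45-15:45, 19:15-21:15.
Vera ∩ Jun ∩ Xiulan: 12:00-15:45, 19:15-21:15.
Vera ∩ Jun ∩ Xiulan ∩ Yara: 12:00-15:45, 19:15-21:15.
Vera ∩ Jun ∩ Xiulan ∩ Yara ∩ Divya: 12:00-13:45, 14:45-15:45, 19:15-20:45.
Vera ∩ Jun ∩ Xiulan ∩ Yara ∩ Divya ∩ Ana: 12:00-13:45, 14:45-15:45, 19:15-20:45.
The first common window of at least 75 minutes is 12:00-13:45, so the earliest start is 12:00.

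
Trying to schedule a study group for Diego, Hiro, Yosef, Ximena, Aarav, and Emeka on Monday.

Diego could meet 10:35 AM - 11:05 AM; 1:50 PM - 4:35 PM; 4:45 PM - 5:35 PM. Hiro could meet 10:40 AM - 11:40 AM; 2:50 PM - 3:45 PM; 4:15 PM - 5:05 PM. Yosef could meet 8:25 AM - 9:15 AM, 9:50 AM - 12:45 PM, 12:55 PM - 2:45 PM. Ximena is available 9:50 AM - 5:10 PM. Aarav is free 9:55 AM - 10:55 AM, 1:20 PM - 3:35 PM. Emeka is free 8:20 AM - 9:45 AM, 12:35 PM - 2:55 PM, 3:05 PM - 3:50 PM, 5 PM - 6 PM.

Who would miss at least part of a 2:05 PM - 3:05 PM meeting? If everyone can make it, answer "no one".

Diego: free for 14:05-15:05. Hiro: not fully free for 14:05-15:05. Yosef: not fully free for 14:05-15:05. Ximena: free for 14:05-15:05. Aarav: free for 14:05-15:05. Emeka: not fully free for 14:05-15:05.

Emeka, Hiro, Yosef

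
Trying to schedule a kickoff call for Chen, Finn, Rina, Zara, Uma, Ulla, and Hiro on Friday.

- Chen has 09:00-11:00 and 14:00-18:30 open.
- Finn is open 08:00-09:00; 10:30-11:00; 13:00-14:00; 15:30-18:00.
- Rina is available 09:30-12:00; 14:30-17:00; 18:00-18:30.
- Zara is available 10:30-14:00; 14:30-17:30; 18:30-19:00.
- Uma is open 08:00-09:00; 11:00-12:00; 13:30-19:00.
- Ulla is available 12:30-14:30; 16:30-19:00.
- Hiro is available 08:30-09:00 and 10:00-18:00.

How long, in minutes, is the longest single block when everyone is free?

Chen ∩ Finn: 10:30-11:00, 15:30-18:00.
Chen ∩ Finn ∩ Rina: 10:30-11:00, 15:30-17:00.
Chen ∩ Finn ∩ Rina ∩ Zara: 10:30-11:00, 15:30-17:00.
Chen ∩ Finn ∩ Rina ∩ Zara ∩ Uma: 15:30-17:00.
Chen ∩ Finn ∩ Rina ∩ Zara ∩ Uma ∩ Ulla: 16:30-17:00.
Chen ∩ Finn ∩ Rina ∩ Zara ∩ Uma ∩ Ulla ∩ Hiro: 16:30-17:00.
The longest is 16:30-17:00 at 30 minutes.

30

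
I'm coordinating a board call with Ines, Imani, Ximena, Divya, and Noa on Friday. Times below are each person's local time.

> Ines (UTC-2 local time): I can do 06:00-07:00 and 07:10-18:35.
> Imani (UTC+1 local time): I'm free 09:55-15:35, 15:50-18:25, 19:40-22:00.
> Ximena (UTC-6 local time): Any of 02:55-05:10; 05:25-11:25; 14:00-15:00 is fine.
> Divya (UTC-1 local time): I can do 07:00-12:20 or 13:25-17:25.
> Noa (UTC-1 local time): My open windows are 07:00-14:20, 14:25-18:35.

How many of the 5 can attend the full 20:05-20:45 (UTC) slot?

Ines in UTC: 08:00-09:00, 09:10-20:35 (add 2h to convert from UTC-2).
Imani in UTC: 08:55-14:35, 14:50-17:25, 18:40-21:00 (subtract 1h to convert from UTC+1).
Ximena in UTC: 08:55-11:10, 11:25-17:25, 20:00-21:00 (add 6h to convert from UTC-6).
Divya in UTC: 08:00-13:20, 14:25-18:25 (add 1h to convert from UTC-1).
Noa in UTC: 08:00-15:20, 15:25-19:35 (add 1h to convert from UTC-1).
Imani and Ximena can make the full 20:05-20:45 slot — that's 2.

2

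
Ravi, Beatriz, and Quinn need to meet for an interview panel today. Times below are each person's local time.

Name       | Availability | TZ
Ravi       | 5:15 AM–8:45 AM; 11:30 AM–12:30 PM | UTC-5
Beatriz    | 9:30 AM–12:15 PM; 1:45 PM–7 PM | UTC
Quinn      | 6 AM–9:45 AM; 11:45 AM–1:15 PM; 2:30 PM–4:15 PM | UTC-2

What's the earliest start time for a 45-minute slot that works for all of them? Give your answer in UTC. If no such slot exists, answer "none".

Ravi in UTC: 10:15-13:45, 16:30-17:30 (add 5h to convert from UTC-5).
Beatriz in UTC: 09:30-12:15, 13:45-19:00.
Quinn in UTC: 08:00-11:45, 13:45-15:15, 16:30-18:15 (add 2h to convert from UTC-2).
Ravi ∩ Beatriz: 10:15-12:15, 16:30-17:30.
Ravi ∩ Beatriz ∩ Quinn: 10:15-11:45, 16:30-17:30.
The first common window of at least 45 minutes is 10:15-11:45, so the earliest start is 10:15.

10:15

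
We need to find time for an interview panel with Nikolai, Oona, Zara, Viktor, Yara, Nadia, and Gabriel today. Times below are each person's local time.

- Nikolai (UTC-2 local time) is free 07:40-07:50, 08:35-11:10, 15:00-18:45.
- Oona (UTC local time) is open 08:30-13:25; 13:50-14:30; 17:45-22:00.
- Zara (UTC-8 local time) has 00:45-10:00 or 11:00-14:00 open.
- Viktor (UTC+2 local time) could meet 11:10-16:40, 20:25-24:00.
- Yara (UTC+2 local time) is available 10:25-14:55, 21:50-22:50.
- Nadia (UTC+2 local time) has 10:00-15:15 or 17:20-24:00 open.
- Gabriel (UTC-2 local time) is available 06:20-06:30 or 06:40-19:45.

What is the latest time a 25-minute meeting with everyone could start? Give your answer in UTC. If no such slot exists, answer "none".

Nikolai in UTC: 09:40-09:50, 10:35-13:10, 17:00-20:45 (add 2h to convert from UTC-2).
Oona in UTC: 08:30-13:25, 13:50-14:30, 17:45-22:00.
Zara in UTC: 08:45-18:00, 19:00-22:00 (add 8h to convert from UTC-8).
Viktor in UTC: 09:10-14:40, 18:25-22:00 (subtract 2h to convert from UTC+2).
Yara in UTC: 08:25-12:55, 19:50-20:50 (subtract 2h to convert from UTC+2).
Nadia in UTC: 08:00-13:15, 15:20-22:00 (subtract 2h to convert from UTC+2).
Gabriel in UTC: 08:20-08:30, 08:40-21:45 (add 2h to convert from UTC-2).
Nikolai ∩ Oona: 09:40-09:50, 10:35-13:10, 17:45-20:45.
Nikolai ∩ Oona ∩ Zara: 09:40-09:50, 10:35-13:10, 17:45-18:00, 19:00-20:45.
Nikolai ∩ Oona ∩ Zara ∩ Viktor: 09:40-09:50, 10:35-13:10, 19:00-20:45.
Nikolai ∩ Oona ∩ Zara ∩ Viktor ∩ Yara: 09:40-09:50, 10:35-12:55, 19:50-20:45.
Nikolai ∩ Oona ∩ Zara ∩ Viktor ∩ Yara ∩ Nadia: 09:40-09:50, 10:35-12:55, 19:50-20:45.
Nikolai ∩ Oona ∩ Zara ∩ Viktor ∩ Yara ∩ Nadia ∩ Gabriel: 09:40-09:50, 10:35-12:55, 19:50-20:45.
The last common window of at least 25 minutes is 19:50-20:45; a 25-minute meeting can start as late as 20:20 and still end by 20:45.

20:20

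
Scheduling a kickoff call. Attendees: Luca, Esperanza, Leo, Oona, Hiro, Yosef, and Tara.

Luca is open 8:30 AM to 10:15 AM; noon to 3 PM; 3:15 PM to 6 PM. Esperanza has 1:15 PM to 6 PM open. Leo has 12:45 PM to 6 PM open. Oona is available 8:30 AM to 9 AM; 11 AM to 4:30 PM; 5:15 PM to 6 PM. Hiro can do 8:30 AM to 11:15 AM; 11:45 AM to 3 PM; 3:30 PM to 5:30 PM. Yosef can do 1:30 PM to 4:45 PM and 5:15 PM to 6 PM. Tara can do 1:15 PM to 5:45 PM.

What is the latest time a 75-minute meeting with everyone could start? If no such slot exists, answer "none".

Luca ∩ Esperanza: 13:15-15:00, 15:15-18:00.
Luca ∩ Esperanza ∩ Leo: 13:15-15:00, 15:15-18:00.
Luca ∩ Esperanza ∩ Leo ∩ Oona: 13:15-15:00, 15:15-16:30, 17:15-18:00.
Luca ∩ Esperanza ∩ Leo ∩ Oona ∩ Hiro: 13:15-15:00, 15:30-16:30, 17:15-17:30.
Luca ∩ Esperanza ∩ Leo ∩ Oona ∩ Hiro ∩ Yosef: 13:30-15:00, 15:30-16:30, 17:15-17:30.
Luca ∩ Esperanza ∩ Leo ∩ Oona ∩ Hiro ∩ Yosef ∩ Tara: 13:30-15:00, 15:30-16:30, 17:15-17:30.
The last common window of at least 75 minutes is 13:30-15:00; a 75-minute meeting can start as late as 13:45 and still end by 15:00.

13:45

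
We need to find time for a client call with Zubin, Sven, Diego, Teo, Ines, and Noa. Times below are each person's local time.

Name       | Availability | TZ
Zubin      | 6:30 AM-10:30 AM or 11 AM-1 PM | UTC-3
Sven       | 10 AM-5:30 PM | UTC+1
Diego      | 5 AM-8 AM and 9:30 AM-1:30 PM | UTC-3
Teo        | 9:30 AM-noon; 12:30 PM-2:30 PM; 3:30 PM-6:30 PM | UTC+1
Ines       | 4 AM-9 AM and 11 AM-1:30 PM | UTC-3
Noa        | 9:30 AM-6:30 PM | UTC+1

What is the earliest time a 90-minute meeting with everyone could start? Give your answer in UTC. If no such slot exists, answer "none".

Zubin in UTC: 09:30-13:30, 14:00-16:00 (add 3h to convert from UTC-3).
Sven in UTC: 09:00-16:30 (subtract 1h to convert from UTC+1).
Diego in UTC: 08:00-11:00, 12:30-16:30 (add 3h to convert from UTC-3).
Teo in UTC: 08:30-11:00, 11:30-13:30, 14:30-17:30 (subtract 1h to convert from UTC+1).
Ines in UTC: 07:00-12:00, 14:00-16:30 (add 3h to convert from UTC-3).
Noa in UTC: 08:30-17:30 (subtract 1h to convert from UTC+1).
Zubin ∩ Sven: 09:30-13:30, 14:00-16:00.
Zubin ∩ Sven ∩ Diego: 09:30-11:00, 12:30-13:30, 14:00-16:00.
Zubin ∩ Sven ∩ Diego ∩ Teo: 09:30-11:00, 12:30-13:30, 14:30-16:00.
Zubin ∩ Sven ∩ Diego ∩ Teo ∩ Ines: 09:30-11:00, 14:30-16:00.
Zubin ∩ Sven ∩ Diego ∩ Teo ∩ Ines ∩ Noa: 09:30-11:00, 14:30-16:00.
The first common window of at least 90 minutes is 09:30-11:00, so the earliest start is 09:30.

09:30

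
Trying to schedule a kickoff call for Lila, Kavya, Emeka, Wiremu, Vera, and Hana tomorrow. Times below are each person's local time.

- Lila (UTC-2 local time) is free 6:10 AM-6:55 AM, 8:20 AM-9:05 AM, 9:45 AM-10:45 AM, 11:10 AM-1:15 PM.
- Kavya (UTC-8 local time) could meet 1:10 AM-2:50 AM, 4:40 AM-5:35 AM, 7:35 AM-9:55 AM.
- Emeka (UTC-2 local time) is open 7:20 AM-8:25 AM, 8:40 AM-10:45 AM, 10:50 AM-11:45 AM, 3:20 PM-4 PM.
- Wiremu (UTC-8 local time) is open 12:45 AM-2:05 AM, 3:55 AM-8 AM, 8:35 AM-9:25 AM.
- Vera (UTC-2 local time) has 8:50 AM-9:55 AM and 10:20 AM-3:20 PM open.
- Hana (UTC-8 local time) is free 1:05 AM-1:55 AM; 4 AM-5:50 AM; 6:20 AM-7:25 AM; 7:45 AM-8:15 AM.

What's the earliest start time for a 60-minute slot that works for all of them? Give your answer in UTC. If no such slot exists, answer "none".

Lila in UTC: 08:10-08:55, 10:20-11:05, 11:45-12:45, 13:10-15:15 (add 2h to convert from UTC-2).
Kavya in UTC: 09:10-10:50, 12:40-13:35, 15:35-17:55 (add 8h to convert from UTC-8).
Emeka in UTC: 09:20-10:25, 10:40-12:45, 12:50-13:45, 17:20-18:00 (add 2h to convert from UTC-2).
Wiremu in UTC: 08:45-10:05, 11:55-16:00, 16:35-17:25 (add 8h to convert from UTC-8).
Vera in UTC: 10:50-11:55, 12:20-17:20 (add 2h to convert from UTC-2).
Hana in UTC: 09:05-09:55, 12:00-13:50, 14:20-15:25, 15:45-16:15 (add 8h to convert from UTC-8).
Lila ∩ Kavya: 10:20-10:50, 12:40-12:45, 13:10-13:35.
Lila ∩ Kavya ∩ Emeka: 10:20-10:25, 10:40-10:50, 12:40-12:45, 13:10-13:35.
Lila ∩ Kavya ∩ Emeka ∩ Wiremu: 12:40-12:45, 13:10-13:35.
Lila ∩ Kavya ∩ Emeka ∩ Wiremu ∩ Vera: 12:40-12:45, 13:10-13:35.
Lila ∩ Kavya ∩ Emeka ∩ Wiremu ∩ Vera ∩ Hana: 12:40-12:45, 13:10-13:35.
No common window is at least 60 minutes long.

none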